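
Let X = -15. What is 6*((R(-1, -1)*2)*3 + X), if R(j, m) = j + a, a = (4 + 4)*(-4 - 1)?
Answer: -1566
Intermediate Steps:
a = -40 (a = 8*(-5) = -40)
R(j, m) = -40 + j (R(j, m) = j - 40 = -40 + j)
6*((R(-1, -1)*2)*3 + X) = 6*(((-40 - 1)*2)*3 - 15) = 6*(-41*2*3 - 15) = 6*(-82*3 - 15) = 6*(-246 - 15) = 6*(-261) = -1566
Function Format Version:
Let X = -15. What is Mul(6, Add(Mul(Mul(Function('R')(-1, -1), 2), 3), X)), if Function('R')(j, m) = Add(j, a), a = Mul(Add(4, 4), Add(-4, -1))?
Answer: -1566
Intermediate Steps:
a = -40 (a = Mul(8, -5) = -40)
Function('R')(j, m) = Add(-40, j) (Function('R')(j, m) = Add(j, -40) = Add(-40, j))
Mul(6, Add(Mul(Mul(Function('R')(-1, -1), 2), 3), X)) = Mul(6, Add(Mul(Mul(Add(-40, -1), 2), 3), -15)) = Mul(6, Add(Mul(Mul(-41, 2), 3), -15)) = Mul(6, Add(Mul(-82, 3), -15)) = Mul(6, Add(-246, -15)) = Mul(6, -261) = -1566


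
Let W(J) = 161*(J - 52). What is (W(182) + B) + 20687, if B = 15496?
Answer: 57113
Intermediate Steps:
W(J) = -8372 + 161*J (W(J) = 161*(-52 + J) = -8372 + 161*J)
(W(182) + B) + 20687 = ((-8372 + 161*182) + 15496) + 20687 = ((-8372 + 29302) + 15496) + 20687 = (20930 + 15496) + 20687 = 36426 + 20687 = 57113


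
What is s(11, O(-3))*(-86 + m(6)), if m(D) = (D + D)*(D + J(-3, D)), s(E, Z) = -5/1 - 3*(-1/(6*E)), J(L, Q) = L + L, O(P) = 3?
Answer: 4687/11 ≈ 426.09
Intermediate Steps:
J(L, Q) = 2*L
s(E, Z) = -5 + 1/(2*E) (s(E, Z) = -5*1 - (-1)/(2*E) = -5 + 1/(2*E))
m(D) = 2*D*(-6 + D) (m(D) = (D + D)*(D + 2*(-3)) = (2*D)*(D - 6) = (2*D)*(-6 + D) = 2*D*(-6 + D))
s(11, O(-3))*(-86 + m(6)) = (-5 + (½)/11)*(-86 + 2*6*(-6 + 6)) = (-5 + (½)*(1/11))*(-86 + 2*6*0) = (-5 + 1/22)*(-86 + 0) = -109/22*(-86) = 4687/11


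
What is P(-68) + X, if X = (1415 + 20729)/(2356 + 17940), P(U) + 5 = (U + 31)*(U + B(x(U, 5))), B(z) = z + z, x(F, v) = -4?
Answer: 7124127/2537 ≈ 2808.1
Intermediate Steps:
B(z) = 2*z
P(U) = -5 + (-8 + U)*(31 + U) (P(U) = -5 + (U + 31)*(U + 2*(-4)) = -5 + (31 + U)*(U - 8) = -5 + (31 + U)*(-8 + U) = -5 + (-8 + U)*(31 + U))
X = 2768/2537 (X = 22144/20296 = 22144*(1/20296) = 2768/2537 ≈ 1.0911)
P(-68) + X = (-253 + (-68)² + 23*(-68)) + 2768/2537 = (-253 + 4624 - 1564) + 2768/2537 = 2807 + 2768/2537 = 7124127/2537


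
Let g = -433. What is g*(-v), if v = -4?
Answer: -1732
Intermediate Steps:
g*(-v) = -(-433)*(-4) = -433*4 = -1732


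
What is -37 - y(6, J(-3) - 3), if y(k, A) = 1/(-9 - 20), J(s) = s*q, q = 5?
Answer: -1072/29 ≈ -36.966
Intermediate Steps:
J(s) = 5*s (J(s) = s*5 = 5*s)
y(k, A) = -1/29 (y(k, A) = 1/(-29) = -1/29)
-37 - y(6, J(-3) - 3) = -37 - 1*(-1/29) = -37 + 1/29 = -1072/29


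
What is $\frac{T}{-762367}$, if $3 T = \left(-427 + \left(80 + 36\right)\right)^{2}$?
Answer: $- \frac{96721}{2287101} \approx -0.04229$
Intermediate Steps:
$T = \frac{96721}{3}$ ($T = \frac{\left(-427 + \left(80 + 36\right)\right)^{2}}{3} = \frac{\left(-427 + 116\right)^{2}}{3} = \frac{\left(-311\right)^{2}}{3} = \frac{1}{3} \cdot 96721 = \frac{96721}{3} \approx 32240.0$)
$\frac{T}{-762367} = \frac{96721}{3 \left(-762367\right)} = \frac{96721}{3} \left(- \frac{1}{762367}\right) = - \frac{96721}{2287101}$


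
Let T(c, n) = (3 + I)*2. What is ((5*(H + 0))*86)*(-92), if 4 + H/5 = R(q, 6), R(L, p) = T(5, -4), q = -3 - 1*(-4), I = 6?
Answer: -2769200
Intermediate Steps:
q = 1 (q = -3 + 4 = 1)
T(c, n) = 18 (T(c, n) = (3 + 6)*2 = 9*2 = 18)
R(L, p) = 18
H = 70 (H = -20 + 5*18 = -20 + 90 = 70)
((5*(H + 0))*86)*(-92) = ((5*(70 + 0))*86)*(-92) = ((5*70)*86)*(-92) = (350*86)*(-92) = 30100*(-92) = -2769200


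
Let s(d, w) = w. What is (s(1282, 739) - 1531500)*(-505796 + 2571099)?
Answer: -3161485285583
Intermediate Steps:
(s(1282, 739) - 1531500)*(-505796 + 2571099) = (739 - 1531500)*(-505796 + 2571099) = -1530761*2065303 = -3161485285583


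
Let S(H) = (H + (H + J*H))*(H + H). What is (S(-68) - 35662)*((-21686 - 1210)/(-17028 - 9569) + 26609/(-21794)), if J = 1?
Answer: 826338905891/289827509 ≈ 2851.1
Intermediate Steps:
S(H) = 6*H² (S(H) = (H + (H + 1*H))*(H + H) = (H + (H + H))*(2*H) = (H + 2*H)*(2*H) = (3*H)*(2*H) = 6*H²)
(S(-68) - 35662)*((-21686 - 1210)/(-17028 - 9569) + 26609/(-21794)) = (6*(-68)² - 35662)*((-21686 - 1210)/(-17028 - 9569) + 26609/(-21794)) = (6*4624 - 35662)*(-22896/(-26597) + 26609*(-1/21794)) = (27744 - 35662)*(-22896*(-1/26597) - 26609/21794) = -7918*(22896/26597 - 26609/21794) = -7918*(-208724149/579655018) = 826338905891/289827509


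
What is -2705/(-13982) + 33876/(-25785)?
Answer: -44878423/40058430 ≈ -1.1203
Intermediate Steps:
-2705/(-13982) + 33876/(-25785) = -2705*(-1/13982) + 33876*(-1/25785) = 2705/13982 - 3764/2865 = -44878423/40058430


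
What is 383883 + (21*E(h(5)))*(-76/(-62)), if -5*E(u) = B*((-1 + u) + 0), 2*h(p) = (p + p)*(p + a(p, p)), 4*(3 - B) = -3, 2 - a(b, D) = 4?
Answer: 11891994/31 ≈ 3.8361e+5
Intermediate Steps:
a(b, D) = -2 (a(b, D) = 2 - 1*4 = 2 - 4 = -2)
B = 15/4 (B = 3 - ¼*(-3) = 3 + ¾ = 15/4 ≈ 3.7500)
h(p) = p*(-2 + p) (h(p) = ((p + p)*(p - 2))/2 = ((2*p)*(-2 + p))/2 = (2*p*(-2 + p))/2 = p*(-2 + p))
E(u) = ¾ - 3*u/4 (E(u) = -3*((-1 + u) + 0)/4 = -3*(-1 + u)/4 = -(-15/4 + 15*u/4)/5 = ¾ - 3*u/4)
383883 + (21*E(h(5)))*(-76/(-62)) = 383883 + (21*(¾ - 15*(-2 + 5)/4))*(-76/(-62)) = 383883 + (21*(¾ - 15*3/4))*(-76*(-1/62)) = 383883 + (21*(¾ - ¾*15))*(38/31) = 383883 + (21*(¾ - 45/4))*(38/31) = 383883 + (21*(-21/2))*(38/31) = 383883 - 441/2*38/31 = 383883 - 8379/31 = 11891994/31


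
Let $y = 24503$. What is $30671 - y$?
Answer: $6168$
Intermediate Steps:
$30671 - y = 30671 - 24503 = 6168$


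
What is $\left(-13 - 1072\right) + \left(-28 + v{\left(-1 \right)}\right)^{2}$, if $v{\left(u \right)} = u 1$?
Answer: $-244$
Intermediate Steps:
$v{\left(u \right)} = u$
$\left(-13 - 1072\right) + \left(-28 + v{\left(-1 \right)}\right)^{2} = \left(-13 - 1072\right) + \left(-28 - 1\right)^{2} = -1085 + \left(-29\right)^{2} = -1085 + 841 = -244$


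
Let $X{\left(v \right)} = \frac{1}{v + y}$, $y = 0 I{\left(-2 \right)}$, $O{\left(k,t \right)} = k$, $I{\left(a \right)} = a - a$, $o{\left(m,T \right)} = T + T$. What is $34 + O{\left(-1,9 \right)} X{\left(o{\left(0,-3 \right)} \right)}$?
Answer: $\frac{205}{6} \approx 34.167$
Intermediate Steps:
$o{\left(m,T \right)} = 2 T$
$I{\left(a \right)} = 0$
$y = 0$ ($y = 0 \cdot 0 = 0$)
$X{\left(v \right)} = \frac{1}{v}$ ($X{\left(v \right)} = \frac{1}{v + 0} = \frac{1}{v}$)
$34 + O{\left(-1,9 \right)} X{\left(o{\left(0,-3 \right)} \right)} = 34 - \frac{1}{2 \left(-3\right)} = 34 - \frac{1}{-6} = 34 - - \frac{1}{6} = 34 + \frac{1}{6} = \frac{205}{6}$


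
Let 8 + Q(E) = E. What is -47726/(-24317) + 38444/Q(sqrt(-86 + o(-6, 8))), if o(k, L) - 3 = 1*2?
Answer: -7471821714/3525965 - 345996*I/145 ≈ -2119.1 - 2386.2*I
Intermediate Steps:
o(k, L) = 5 (o(k, L) = 3 + 1*2 = 3 + 2 = 5)
Q(E) = -8 + E
-47726/(-24317) + 38444/Q(sqrt(-86 + o(-6, 8))) = -47726/(-24317) + 38444/(-8 + sqrt(-86 + 5)) = -47726*(-1/24317) + 38444/(-8 + sqrt(-81)) = 47726/24317 + 38444/(-8 + 9*I) = 47726/24317 + 38444*((-8 - 9*I)/145) = 47726/24317 + 38444*(-8 - 9*I)/145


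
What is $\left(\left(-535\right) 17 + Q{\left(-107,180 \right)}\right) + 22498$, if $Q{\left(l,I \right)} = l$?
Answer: $13296$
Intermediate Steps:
$\left(\left(-535\right) 17 + Q{\left(-107,180 \right)}\right) + 22498 = \left(\left(-535\right) 17 - 107\right) + 22498 = \left(-9095 - 107\right) + 22498 = -9202 + 22498 = 13296$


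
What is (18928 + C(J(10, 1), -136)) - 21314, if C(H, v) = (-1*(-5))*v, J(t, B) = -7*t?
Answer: -3066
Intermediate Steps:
C(H, v) = 5*v
(18928 + C(J(10, 1), -136)) - 21314 = (18928 + 5*(-136)) - 21314 = (18928 - 680) - 21314 = 18248 - 21314 = -3066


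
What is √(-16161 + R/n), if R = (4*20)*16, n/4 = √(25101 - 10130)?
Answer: √(-3622178521401 + 4790720*√14971)/14971 ≈ 127.12*I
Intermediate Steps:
n = 4*√14971 (n = 4*√(25101 - 10130) = 4*√14971 ≈ 489.42)
R = 1280 (R = 80*16 = 1280)
√(-16161 + R/n) = √(-16161 + 1280/((4*√14971))) = √(-16161 + 1280*(√14971/59884)) = √(-16161 + 320*√14971/14971)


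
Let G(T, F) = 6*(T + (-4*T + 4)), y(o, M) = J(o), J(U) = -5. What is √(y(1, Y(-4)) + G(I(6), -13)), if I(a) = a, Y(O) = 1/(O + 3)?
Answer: I*√89 ≈ 9.434*I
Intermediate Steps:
Y(O) = 1/(3 + O)
y(o, M) = -5
G(T, F) = 24 - 18*T (G(T, F) = 6*(T + (4 - 4*T)) = 6*(4 - 3*T) = 24 - 18*T)
√(y(1, Y(-4)) + G(I(6), -13)) = √(-5 + (24 - 18*6)) = √(-5 + (24 - 108)) = √(-5 - 84) = √(-89) = I*√89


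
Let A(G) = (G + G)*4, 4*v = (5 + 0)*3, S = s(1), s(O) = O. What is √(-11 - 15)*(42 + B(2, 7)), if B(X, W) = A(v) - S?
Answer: 71*I*√26 ≈ 362.03*I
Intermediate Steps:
S = 1
v = 15/4 (v = ((5 + 0)*3)/4 = (5*3)/4 = (¼)*15 = 15/4 ≈ 3.7500)
A(G) = 8*G (A(G) = (2*G)*4 = 8*G)
B(X, W) = 29 (B(X, W) = 8*(15/4) - 1*1 = 30 - 1 = 29)
√(-11 - 15)*(42 + B(2, 7)) = √(-11 - 15)*(42 + 29) = √(-26)*71 = (I*√26)*71 = 71*I*√26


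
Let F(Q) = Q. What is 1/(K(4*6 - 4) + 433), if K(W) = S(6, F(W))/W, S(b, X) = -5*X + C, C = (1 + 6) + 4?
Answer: 20/8571 ≈ 0.0023335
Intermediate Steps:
C = 11 (C = 7 + 4 = 11)
S(b, X) = 11 - 5*X (S(b, X) = -5*X + 11 = 11 - 5*X)
K(W) = (11 - 5*W)/W
1/(K(4*6 - 4) + 433) = 1/((-5 + 11/(4*6 - 4)) + 433) = 1/((-5 + 11/(24 - 4)) + 433) = 1/((-5 + 11/20) + 433) = 1/(-89/20 + 433) = 1/(8571/20) = 20/8571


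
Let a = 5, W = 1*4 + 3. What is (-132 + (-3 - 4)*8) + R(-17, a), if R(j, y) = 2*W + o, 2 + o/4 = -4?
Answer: -198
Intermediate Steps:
o = -24 (o = -8 + 4*(-4) = -8 - 16 = -24)
W = 7 (W = 4 + 3 = 7)
R(j, y) = -10 (R(j, y) = 2*7 - 24 = 14 - 24 = -10)
(-132 + (-3 - 4)*8) + R(-17, a) = (-132 + (-3 - 4)*8) - 10 = (-132 - 7*8) - 10 = (-132 - 56) - 10 = -188 - 10 = -198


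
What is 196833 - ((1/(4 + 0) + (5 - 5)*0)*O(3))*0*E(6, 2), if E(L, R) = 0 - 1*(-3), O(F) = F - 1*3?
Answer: 196833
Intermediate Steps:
O(F) = -3 + F (O(F) = F - 3 = -3 + F)
E(L, R) = 3 (E(L, R) = 0 + 3 = 3)
196833 - ((1/(4 + 0) + (5 - 5)*0)*O(3))*0*E(6, 2) = 196833 - ((1/(4 + 0) + (5 - 5)*0)*(-3 + 3))*0*3 = 196833 - ((1/4 + 0*0)*0)*0*3 = 196833 - ((1/4 + 0)*0)*0*3 = 196833 - ((1/4)*0)*0*3 = 196833 - 0*0*3 = 196833 - 0*3 = 196833 - 1*0 = 196833 + 0 = 196833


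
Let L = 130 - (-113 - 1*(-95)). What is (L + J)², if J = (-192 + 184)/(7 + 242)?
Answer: 1357480336/62001 ≈ 21895.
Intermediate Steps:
L = 148 (L = 130 - (-113 + 95) = 130 - 1*(-18) = 130 + 18 = 148)
J = -8/249 ≈ -0.032129
(L + J)² = (148 - 8/249)² = (36844/249)² = 1357480336/62001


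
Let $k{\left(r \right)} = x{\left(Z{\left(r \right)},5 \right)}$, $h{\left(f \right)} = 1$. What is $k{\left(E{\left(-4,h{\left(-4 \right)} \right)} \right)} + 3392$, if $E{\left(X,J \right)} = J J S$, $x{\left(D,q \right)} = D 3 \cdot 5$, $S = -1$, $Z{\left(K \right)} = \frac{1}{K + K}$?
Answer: $\frac{6769}{2} \approx 3384.5$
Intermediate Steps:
$Z{\left(K \right)} = \frac{1}{2 K}$
$x{\left(D,q \right)} = 15 D$ ($x{\left(D,q \right)} = 3 D 5 = 15 D$)
$E{\left(X,J \right)} = - J^{2}$ ($E{\left(X,J \right)} = J J \left(-1\right) = J^{2} \left(-1\right) = - J^{2}$)
$k{\left(r \right)} = \frac{15}{2 r}$ ($k{\left(r \right)} = 15 \frac{1}{2 r} = \frac{15}{2 r}$)
$k{\left(E{\left(-4,h{\left(-4 \right)} \right)} \right)} + 3392 = \frac{15}{2 \left(- 1^{2}\right)} + 3392 = \frac{15}{2 \left(\left(-1\right) 1\right)} + 3392 = \frac{15}{2 \left(-1\right)} + 3392 = \frac{15}{2} \left(-1\right) + 3392 = - \frac{15}{2} + 3392 = \frac{6769}{2}$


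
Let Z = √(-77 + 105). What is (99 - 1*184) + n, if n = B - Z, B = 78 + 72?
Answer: 65 - 2*√7 ≈ 59.708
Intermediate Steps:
Z = 2*√7 (Z = √28 = 2*√7 ≈ 5.2915)
B = 150
n = 150 - 2*√7 ≈ 144.71
(99 - 1*184) + n = (99 - 1*184) + (150 - 2*√7) = (99 - 184) + (150 - 2*√7) = -85 + (150 - 2*√7) = 65 - 2*√7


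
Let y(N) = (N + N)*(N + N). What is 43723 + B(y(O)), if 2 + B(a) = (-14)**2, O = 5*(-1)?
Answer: 43917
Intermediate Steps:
O = -5
y(N) = 4*N**2 (y(N) = (2*N)*(2*N) = 4*N**2)
B(a) = 194 (B(a) = -2 + (-14)**2 = -2 + 196 = 194)
43723 + B(y(O)) = 43723 + 194 = 43917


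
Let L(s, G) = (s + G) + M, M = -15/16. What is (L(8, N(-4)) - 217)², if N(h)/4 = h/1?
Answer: 13068225/256 ≈ 51048.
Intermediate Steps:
M = -15/16 (M = -15*1/16 = -15/16 ≈ -0.93750)
N(h) = 4*h (N(h) = 4*(h/1) = 4*(h*1) = 4*h)
L(s, G) = -15/16 + G + s (L(s, G) = (s + G) - 15/16 = (G + s) - 15/16 = -15/16 + G + s)
(L(8, N(-4)) - 217)² = ((-15/16 + 4*(-4) + 8) - 217)² = ((-15/16 - 16 + 8) - 217)² = (-143/16 - 217)² = (-3615/16)² = 13068225/256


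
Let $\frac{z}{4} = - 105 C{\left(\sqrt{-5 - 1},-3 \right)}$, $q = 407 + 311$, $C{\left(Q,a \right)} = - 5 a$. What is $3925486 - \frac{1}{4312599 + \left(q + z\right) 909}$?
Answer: $\frac{2989018134355}{761439} \approx 3.9255 \cdot 10^{6}$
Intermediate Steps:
$q = 718$
$z = -6300$ ($z = 4 \left(- 105 \left(\left(-5\right) \left(-3\right)\right)\right) = 4 \left(\left(-105\right) 15\right) = 4 \left(-1575\right) = -6300$)
$3925486 - \frac{1}{4312599 + \left(q + z\right) 909} = 3925486 - \frac{1}{4312599 + \left(718 - 6300\right) 909} = 3925486 - \frac{1}{4312599 - 5074038} = 3925486 - \frac{1}{-761439} = 3925486 - - \frac{1}{761439} = 3925486 + \frac{1}{761439} = \frac{2989018134355}{761439}$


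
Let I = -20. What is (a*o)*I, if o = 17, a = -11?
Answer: 3740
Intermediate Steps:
(a*o)*I = -11*17*(-20) = -187*(-20) = 3740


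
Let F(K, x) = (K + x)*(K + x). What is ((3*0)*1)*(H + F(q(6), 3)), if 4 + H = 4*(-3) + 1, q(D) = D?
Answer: 0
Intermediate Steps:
F(K, x) = (K + x)**2
H = -15 (H = -4 + (4*(-3) + 1) = -4 + (-12 + 1) = -4 - 11 = -15)
((3*0)*1)*(H + F(q(6), 3)) = ((3*0)*1)*(-15 + (6 + 3)**2) = (0*1)*(-15 + 9**2) = 0*(-15 + 81) = 0*66 = 0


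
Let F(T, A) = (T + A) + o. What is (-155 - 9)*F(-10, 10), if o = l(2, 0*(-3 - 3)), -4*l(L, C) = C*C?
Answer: 0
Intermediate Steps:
l(L, C) = -C²/4 (l(L, C) = -C*C/4 = -C²/4)
o = 0 (o = -(0*(-3 - 3))²/4 = -(0*(-6))²/4 = -¼*0² = -¼*0 = 0)
F(T, A) = A + T (F(T, A) = (T + A) + 0 = (A + T) + 0 = A + T)
(-155 - 9)*F(-10, 10) = (-155 - 9)*(10 - 10) = -164*0 = 0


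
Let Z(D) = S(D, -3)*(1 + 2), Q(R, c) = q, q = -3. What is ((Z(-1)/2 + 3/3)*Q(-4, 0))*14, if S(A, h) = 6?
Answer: -420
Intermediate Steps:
Q(R, c) = -3
Z(D) = 18 (Z(D) = 6*(1 + 2) = 6*3 = 18)
((Z(-1)/2 + 3/3)*Q(-4, 0))*14 = ((18/2 + 3/3)*(-3))*14 = ((18*(1/2) + 3*(1/3))*(-3))*14 = ((9 + 1)*(-3))*14 = (10*(-3))*14 = -30*14 = -420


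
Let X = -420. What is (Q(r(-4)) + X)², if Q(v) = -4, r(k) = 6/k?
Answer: 179776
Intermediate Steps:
(Q(r(-4)) + X)² = (-4 - 420)² = (-424)² = 179776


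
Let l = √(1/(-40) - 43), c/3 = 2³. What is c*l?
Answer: 6*I*√17210/5 ≈ 157.42*I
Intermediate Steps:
c = 24 (c = 3*2³ = 3*8 = 24)
l = I*√17210/20 (l = √(-1/40 - 43) = √(-1721/40) = I*√17210/20 ≈ 6.5593*I)
c*l = 24*(I*√17210/20) = 6*I*√17210/5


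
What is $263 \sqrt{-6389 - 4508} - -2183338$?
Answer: $2183338 + 263 i \sqrt{10897} \approx 2.1833 \cdot 10^{6} + 27454.0 i$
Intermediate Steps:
$263 \sqrt{-6389 - 4508} - -2183338 = 263 \sqrt{-10897} + \left(-294608 + 2477946\right) = 263 i \sqrt{10897} + 2183338 = 2183338 + 263 i \sqrt{10897}$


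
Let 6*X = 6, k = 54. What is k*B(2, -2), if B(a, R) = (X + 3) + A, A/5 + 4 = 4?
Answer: 216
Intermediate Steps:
A = 0 (A = -20 + 5*4 = -20 + 20 = 0)
X = 1 (X = (1/6)*6 = 1)
B(a, R) = 4 (B(a, R) = (1 + 3) + 0 = 4 + 0 = 4)
k*B(2, -2) = 54*4 = 216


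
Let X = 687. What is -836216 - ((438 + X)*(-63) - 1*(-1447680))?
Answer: -2213021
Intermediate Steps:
-836216 - ((438 + X)*(-63) - 1*(-1447680)) = -836216 - ((438 + 687)*(-63) - 1*(-1447680)) = -836216 - (1125*(-63) + 1447680) = -836216 - (-70875 + 1447680) = -836216 - 1*1376805 = -836216 - 1376805 = -2213021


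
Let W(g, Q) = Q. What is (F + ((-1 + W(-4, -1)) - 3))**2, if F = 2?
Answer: 9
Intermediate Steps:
(F + ((-1 + W(-4, -1)) - 3))**2 = (2 + ((-1 - 1) - 3))**2 = (2 + (-2 - 3))**2 = (2 - 5)**2 = (-3)**2 = 9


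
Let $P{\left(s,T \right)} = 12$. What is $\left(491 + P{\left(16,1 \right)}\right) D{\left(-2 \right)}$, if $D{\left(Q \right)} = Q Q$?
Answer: $2012$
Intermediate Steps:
$D{\left(Q \right)} = Q^{2}$
$\left(491 + P{\left(16,1 \right)}\right) D{\left(-2 \right)} = \left(491 + 12\right) \left(-2\right)^{2} = 503 \cdot 4 = 2012$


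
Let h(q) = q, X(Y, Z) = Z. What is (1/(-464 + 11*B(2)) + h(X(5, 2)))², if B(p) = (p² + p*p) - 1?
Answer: 597529/149769 ≈ 3.9897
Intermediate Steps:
B(p) = -1 + 2*p² (B(p) = (p² + p²) - 1 = 2*p² - 1 = -1 + 2*p²)
(1/(-464 + 11*B(2)) + h(X(5, 2)))² = (1/(-464 + 11*(-1 + 2*2²)) + 2)² = (1/(-464 + 11*(-1 + 2*4)) + 2)² = (1/(-464 + 11*(-1 + 8)) + 2)² = (1/(-464 + 11*7) + 2)² = (1/(-464 + 77) + 2)² = (1/(-387) + 2)² = (-1/387 + 2)² = (773/387)² = 597529/149769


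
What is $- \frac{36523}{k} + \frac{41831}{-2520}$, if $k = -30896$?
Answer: $- \frac{150046577}{9732240} \approx -15.417$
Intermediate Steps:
$- \frac{36523}{k} + \frac{41831}{-2520} = - \frac{36523}{-30896} + \frac{41831}{-2520} = \left(-36523\right) \left(- \frac{1}{30896}\right) + 41831 \left(- \frac{1}{2520}\right) = \frac{36523}{30896} - \frac{41831}{2520} = - \frac{150046577}{9732240}$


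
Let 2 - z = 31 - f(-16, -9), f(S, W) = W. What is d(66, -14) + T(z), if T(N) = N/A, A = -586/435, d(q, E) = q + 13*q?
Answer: 278997/293 ≈ 952.21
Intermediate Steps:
d(q, E) = 14*q
A = -586/435 (A = -586*1/435 = -586/435 ≈ -1.3471)
z = -38 (z = 2 - (31 - 1*(-9)) = 2 - (31 + 9) = 2 - 1*40 = 2 - 40 = -38)
T(N) = -435*N/586 (T(N) = N/(-586/435) = N*(-435/586) = -435*N/586)
d(66, -14) + T(z) = 14*66 - 435/586*(-38) = 924 + 8265/293 = 278997/293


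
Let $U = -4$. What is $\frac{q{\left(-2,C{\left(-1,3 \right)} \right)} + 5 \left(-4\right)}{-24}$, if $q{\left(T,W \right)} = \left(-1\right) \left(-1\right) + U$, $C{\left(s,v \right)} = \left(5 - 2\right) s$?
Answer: $\frac{23}{24} \approx 0.95833$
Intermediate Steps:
$C{\left(s,v \right)} = 3 s$
$q{\left(T,W \right)} = -3$ ($q{\left(T,W \right)} = \left(-1\right) \left(-1\right) - 4 = 1 - 4 = -3$)
$\frac{q{\left(-2,C{\left(-1,3 \right)} \right)} + 5 \left(-4\right)}{-24} = \frac{-3 + 5 \left(-4\right)}{-24} = \left(-3 - 20\right) \left(- \frac{1}{24}\right) = \left(-23\right) \left(- \frac{1}{24}\right) = \frac{23}{24}$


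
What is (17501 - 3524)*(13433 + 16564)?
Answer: 419268069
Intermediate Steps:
(17501 - 3524)*(13433 + 16564) = 13977*29997 = 419268069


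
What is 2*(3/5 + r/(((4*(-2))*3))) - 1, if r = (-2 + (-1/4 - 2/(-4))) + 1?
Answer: 21/80 ≈ 0.26250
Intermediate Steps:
r = -3/4 (r = (-2 + (-1*1/4 - 2*(-1/4))) + 1 = (-2 + (-1/4 + 1/2)) + 1 = (-2 + 1/4) + 1 = -7/4 + 1 = -3/4 ≈ -0.75000)
2*(3/5 + r/(((4*(-2))*3))) - 1 = 2*(3/5 - 3/(4*((4*(-2))*3))) - 1 = 2*(3*(1/5) - 3/(4*((-8*3)))) - 1 = 2*(3/5 - 3/4/(-24)) - 1 = 2*(3/5 - 3/4*(-1/24)) - 1 = 2*(3/5 + 1/32) - 1 = 2*(101/160) - 1 = 101/80 - 1 = 21/80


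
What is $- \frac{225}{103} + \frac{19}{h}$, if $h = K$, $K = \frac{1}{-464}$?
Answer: $- \frac{908273}{103} \approx -8818.2$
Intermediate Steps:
$K = - \frac{1}{464} \approx -0.0021552$
$h = - \frac{1}{464} \approx -0.0021552$
$- \frac{225}{103} + \frac{19}{h} = - \frac{225}{103} + \frac{19}{- \frac{1}{464}} = \left(-225\right) \frac{1}{103} + 19 \left(-464\right) = - \frac{225}{103} - 8816 = - \frac{908273}{103}$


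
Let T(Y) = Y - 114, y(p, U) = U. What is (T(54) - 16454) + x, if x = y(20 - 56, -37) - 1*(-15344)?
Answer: -1207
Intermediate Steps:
T(Y) = -114 + Y
x = 15307 (x = -37 - 1*(-15344) = -37 + 15344 = 15307)
(T(54) - 16454) + x = ((-114 + 54) - 16454) + 15307 = (-60 - 16454) + 15307 = -16514 + 15307 = -1207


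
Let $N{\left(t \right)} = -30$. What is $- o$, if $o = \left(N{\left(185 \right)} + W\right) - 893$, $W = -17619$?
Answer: $18542$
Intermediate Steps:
$o = -18542$ ($o = \left(-30 - 17619\right) - 893 = -17649 - 893 = -18542$)
$- o = \left(-1\right) \left(-18542\right) = 18542$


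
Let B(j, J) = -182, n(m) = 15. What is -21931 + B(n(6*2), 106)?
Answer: -22113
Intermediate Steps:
-21931 + B(n(6*2), 106) = -21931 - 182 = -22113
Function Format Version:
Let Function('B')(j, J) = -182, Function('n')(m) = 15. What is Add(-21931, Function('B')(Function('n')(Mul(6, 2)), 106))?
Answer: -22113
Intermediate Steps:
Add(-21931, Function('B')(Function('n')(Mul(6, 2)), 106)) = Add(-21931, -182) = -22113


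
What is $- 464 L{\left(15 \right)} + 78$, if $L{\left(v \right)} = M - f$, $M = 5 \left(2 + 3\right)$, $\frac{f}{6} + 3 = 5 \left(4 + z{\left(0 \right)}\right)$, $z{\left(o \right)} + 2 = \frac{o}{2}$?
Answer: $7966$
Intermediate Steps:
$z{\left(o \right)} = -2 + \frac{o}{2}$
$f = 42$ ($f = -18 + 6 \cdot 5 \left(4 + \left(-2 + \frac{1}{2} \cdot 0\right)\right) = -18 + 6 \cdot 5 \left(4 + \left(-2 + 0\right)\right) = -18 + 6 \cdot 5 \left(4 - 2\right) = -18 + 6 \cdot 5 \cdot 2 = -18 + 6 \cdot 10 = -18 + 60 = 42$)
$M = 25$ ($M = 5 \cdot 5 = 25$)
$L{\left(v \right)} = -17$ ($L{\left(v \right)} = 25 - 42 = -17$)
$- 464 L{\left(15 \right)} + 78 = \left(-464\right) \left(-17\right) + 78 = 7888 + 78 = 7966$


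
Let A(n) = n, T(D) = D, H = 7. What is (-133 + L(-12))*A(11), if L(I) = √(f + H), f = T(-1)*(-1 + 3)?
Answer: -1463 + 11*√5 ≈ -1438.4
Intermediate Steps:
f = -2 (f = -(-1 + 3) = -1*2 = -2)
L(I) = √5 (L(I) = √(-2 + 7) = √5)
(-133 + L(-12))*A(11) = (-133 + √5)*11 = -1463 + 11*√5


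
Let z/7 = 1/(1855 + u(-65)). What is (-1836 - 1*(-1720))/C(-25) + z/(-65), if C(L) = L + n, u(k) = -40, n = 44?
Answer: -13685233/2241525 ≈ -6.1053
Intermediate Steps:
C(L) = 44 + L (C(L) = L + 44 = 44 + L)
z = 7/1815 (z = 7/(1855 - 40) = 7/1815 ≈ 0.0038567)
(-1836 - 1*(-1720))/C(-25) + z/(-65) = (-1836 - 1*(-1720))/(44 - 25) + (7/1815)/(-65) = (-1836 + 1720)/19 + (7/1815)*(-1/65) = -116*1/19 - 7/117975 = -116/19 - 7/117975 = -13685233/2241525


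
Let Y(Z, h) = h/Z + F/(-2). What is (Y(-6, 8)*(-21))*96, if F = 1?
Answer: 3696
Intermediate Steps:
Y(Z, h) = -½ + h/Z (Y(Z, h) = h/Z + 1/(-2) = h/Z + 1*(-½) = h/Z - ½ = -½ + h/Z)
(Y(-6, 8)*(-21))*96 = (((8 - ½*(-6))/(-6))*(-21))*96 = (-(8 + 3)/6*(-21))*96 = (-⅙*11*(-21))*96 = -11/6*(-21)*96 = (77/2)*96 = 3696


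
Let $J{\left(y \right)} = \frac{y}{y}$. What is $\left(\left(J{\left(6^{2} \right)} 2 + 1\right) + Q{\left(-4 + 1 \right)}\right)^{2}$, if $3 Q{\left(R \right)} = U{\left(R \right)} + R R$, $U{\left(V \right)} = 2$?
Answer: $\frac{400}{9} \approx 44.444$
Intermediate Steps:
$Q{\left(R \right)} = \frac{2}{3} + \frac{R^{2}}{3}$ ($Q{\left(R \right)} = \frac{2 + R R}{3} = \frac{2 + R^{2}}{3} = \frac{2}{3} + \frac{R^{2}}{3}$)
$J{\left(y \right)} = 1$
$\left(\left(J{\left(6^{2} \right)} 2 + 1\right) + Q{\left(-4 + 1 \right)}\right)^{2} = \left(\left(1 \cdot 2 + 1\right) + \left(\frac{2}{3} + \frac{\left(-4 + 1\right)^{2}}{3}\right)\right)^{2} = \left(\left(2 + 1\right) + \left(\frac{2}{3} + \frac{\left(-3\right)^{2}}{3}\right)\right)^{2} = \left(3 + \left(\frac{2}{3} + \frac{1}{3} \cdot 9\right)\right)^{2} = \left(3 + \left(\frac{2}{3} + 3\right)\right)^{2} = \left(3 + \frac{11}{3}\right)^{2} = \left(\frac{20}{3}\right)^{2} = \frac{400}{9}$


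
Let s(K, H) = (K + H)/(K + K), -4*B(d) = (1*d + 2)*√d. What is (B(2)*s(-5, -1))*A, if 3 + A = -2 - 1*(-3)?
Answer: 6*√2/5 ≈ 1.6971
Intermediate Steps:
B(d) = -√d*(2 + d)/4 (B(d) = -(1*d + 2)*√d/4 = -(d + 2)*√d/4 = -(2 + d)*√d/4 = -√d*(2 + d)/4)
A = -2 (A = -3 + (-2 - 1*(-3)) = -3 + (-2 + 3) = -3 + 1 = -2)
s(K, H) = (H + K)/(2*K) (s(K, H) = (H + K)/((2*K)) = (H + K)*(1/(2*K)) = (H + K)/(2*K))
(B(2)*s(-5, -1))*A = ((√2*(-2 - 1*2)/4)*((½)*(-1 - 5)/(-5)))*(-2) = ((√2*(-2 - 2)/4)*((½)*(-⅕)*(-6)))*(-2) = (((¼)*√2*(-4))*(⅗))*(-2) = (-√2*(⅗))*(-2) = -3*√2/5*(-2) = 6*√2/5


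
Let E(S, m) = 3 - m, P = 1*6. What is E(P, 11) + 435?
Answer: 427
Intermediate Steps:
P = 6
E(P, 11) + 435 = (3 - 1*11) + 435 = (3 - 11) + 435 = -8 + 435 = 427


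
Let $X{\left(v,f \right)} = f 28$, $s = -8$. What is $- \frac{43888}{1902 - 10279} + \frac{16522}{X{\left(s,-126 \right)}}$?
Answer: $\frac{8216035}{14777028} \approx 0.556$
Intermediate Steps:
$X{\left(v,f \right)} = 28 f$
$- \frac{43888}{1902 - 10279} + \frac{16522}{X{\left(s,-126 \right)}} = - \frac{43888}{1902 - 10279} + \frac{16522}{28 \left(-126\right)} = - \frac{43888}{-8377} + \frac{16522}{-3528} = \left(-43888\right) \left(- \frac{1}{8377}\right) + 16522 \left(- \frac{1}{3528}\right) = \frac{43888}{8377} - \frac{8261}{1764} = \frac{8216035}{14777028}$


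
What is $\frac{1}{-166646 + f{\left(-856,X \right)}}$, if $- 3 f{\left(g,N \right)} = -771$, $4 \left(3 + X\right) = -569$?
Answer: $- \frac{1}{166389} \approx -6.01 \cdot 10^{-6}$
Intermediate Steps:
$X = - \frac{581}{4}$ ($X = -3 + \frac{1}{4} \left(-569\right) = -3 - \frac{569}{4} = - \frac{581}{4} \approx -145.25$)
$f{\left(g,N \right)} = 257$ ($f{\left(g,N \right)} = \left(- \frac{1}{3}\right) \left(-771\right) = 257$)
$\frac{1}{-166646 + f{\left(-856,X \right)}} = \frac{1}{-166646 + 257} = \frac{1}{-166389} = - \frac{1}{166389}$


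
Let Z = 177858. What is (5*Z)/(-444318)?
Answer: -148215/74053 ≈ -2.0015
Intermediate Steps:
(5*Z)/(-444318) = (5*177858)/(-444318) = 889290*(-1/444318) = -148215/74053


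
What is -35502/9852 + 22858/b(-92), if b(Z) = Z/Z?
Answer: 37526919/1642 ≈ 22854.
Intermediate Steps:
b(Z) = 1
-35502/9852 + 22858/b(-92) = -35502/9852 + 22858/1 = -35502*1/9852 + 22858*1 = -5917/1642 + 22858 = 37526919/1642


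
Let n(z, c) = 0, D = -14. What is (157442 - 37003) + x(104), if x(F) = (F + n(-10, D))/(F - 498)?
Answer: 23726431/197 ≈ 1.2044e+5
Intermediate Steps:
x(F) = F/(-498 + F) (x(F) = (F + 0)/(F - 498) = F/(-498 + F))
(157442 - 37003) + x(104) = (157442 - 37003) + 104/(-498 + 104) = 120439 + 104/(-394) = 120439 + 104*(-1/394) = 120439 - 52/197 = 23726431/197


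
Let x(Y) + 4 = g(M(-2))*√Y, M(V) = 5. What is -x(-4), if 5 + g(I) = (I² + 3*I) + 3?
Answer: 4 - 76*I ≈ 4.0 - 76.0*I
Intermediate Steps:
g(I) = -2 + I² + 3*I (g(I) = -5 + ((I² + 3*I) + 3) = -5 + (3 + I² + 3*I) = -2 + I² + 3*I)
x(Y) = -4 + 38*√Y (x(Y) = -4 + (-2 + 5² + 3*5)*√Y = -4 + (-2 + 25 + 15)*√Y = -4 + 38*√Y)
-x(-4) = -(-4 + 38*√(-4)) = -(-4 + 38*(2*I)) = -(-4 + 76*I) = 4 - 76*I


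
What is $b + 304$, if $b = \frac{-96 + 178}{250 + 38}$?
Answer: $\frac{43817}{144} \approx 304.28$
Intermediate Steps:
$b = \frac{41}{144}$ ($b = \frac{82}{288} = 82 \cdot \frac{1}{288} = \frac{41}{144} \approx 0.28472$)
$b + 304 = \frac{41}{144} + 304 = \frac{43817}{144}$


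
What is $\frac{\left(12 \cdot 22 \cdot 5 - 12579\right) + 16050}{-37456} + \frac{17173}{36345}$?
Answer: $\frac{469102993}{1361338320} \approx 0.34459$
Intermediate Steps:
$\frac{\left(12 \cdot 22 \cdot 5 - 12579\right) + 16050}{-37456} + \frac{17173}{36345} = \left(\left(264 \cdot 5 - 12579\right) + 16050\right) \left(- \frac{1}{37456}\right) + 17173 \cdot \frac{1}{36345} = \left(\left(1320 - 12579\right) + 16050\right) \left(- \frac{1}{37456}\right) + \frac{17173}{36345} = \left(-11259 + 16050\right) \left(- \frac{1}{37456}\right) + \frac{17173}{36345} = 4791 \left(- \frac{1}{37456}\right) + \frac{17173}{36345} = - \frac{4791}{37456} + \frac{17173}{36345} = \frac{469102993}{1361338320}$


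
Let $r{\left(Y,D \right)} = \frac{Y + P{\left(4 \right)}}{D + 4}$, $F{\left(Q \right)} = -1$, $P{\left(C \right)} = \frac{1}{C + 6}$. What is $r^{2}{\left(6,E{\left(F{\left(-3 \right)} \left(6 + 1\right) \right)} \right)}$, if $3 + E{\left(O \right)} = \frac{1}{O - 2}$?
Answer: $\frac{301401}{6400} \approx 47.094$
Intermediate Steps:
$P{\left(C \right)} = \frac{1}{6 + C}$
$E{\left(O \right)} = -3 + \frac{1}{-2 + O}$ ($E{\left(O \right)} = -3 + \frac{1}{O - 2} = -3 + \frac{1}{-2 + O}$)
$r{\left(Y,D \right)} = \frac{\frac{1}{10} + Y}{4 + D}$ ($r{\left(Y,D \right)} = \frac{Y + \frac{1}{6 + 4}}{D + 4} = \frac{Y + \frac{1}{10}}{4 + D} = \frac{\frac{1}{10} + Y}{4 + D}$)
$r^{2}{\left(6,E{\left(F{\left(-3 \right)} \left(6 + 1\right) \right)} \right)} = \left(\frac{\frac{1}{10} + 6}{4 + \frac{7 - 3 \left(- (6 + 1)\right)}{-2 - \left(6 + 1\right)}}\right)^{2} = \left(\frac{1}{4 + \frac{7 - 3 \left(\left(-1\right) 7\right)}{-2 - 7}} \cdot \frac{61}{10}\right)^{2} = \left(\frac{1}{4 + \frac{7 - -21}{-2 - 7}} \cdot \frac{61}{10}\right)^{2} = \left(\frac{1}{4 + \frac{7 + 21}{-9}} \cdot \frac{61}{10}\right)^{2} = \left(\frac{1}{4 - \frac{28}{9}} \cdot \frac{61}{10}\right)^{2} = \left(\frac{1}{\frac{8}{9}} \cdot \frac{61}{10}\right)^{2} = \left(\frac{9}{8} \cdot \frac{61}{10}\right)^{2} = \left(\frac{549}{80}\right)^{2} = \frac{301401}{6400}$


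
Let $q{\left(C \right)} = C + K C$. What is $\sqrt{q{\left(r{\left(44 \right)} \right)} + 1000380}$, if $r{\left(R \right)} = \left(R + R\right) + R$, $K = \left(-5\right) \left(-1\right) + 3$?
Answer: $4 \sqrt{62598} \approx 1000.8$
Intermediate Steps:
$K = 8$ ($K = 5 + 3 = 8$)
$r{\left(R \right)} = 3 R$ ($r{\left(R \right)} = 2 R + R = 3 R$)
$q{\left(C \right)} = 9 C$ ($q{\left(C \right)} = C + 8 C = 9 C$)
$\sqrt{q{\left(r{\left(44 \right)} \right)} + 1000380} = \sqrt{9 \cdot 3 \cdot 44 + 1000380} = \sqrt{9 \cdot 132 + 1000380} = \sqrt{1188 + 1000380} = \sqrt{1001568} = 4 \sqrt{62598}$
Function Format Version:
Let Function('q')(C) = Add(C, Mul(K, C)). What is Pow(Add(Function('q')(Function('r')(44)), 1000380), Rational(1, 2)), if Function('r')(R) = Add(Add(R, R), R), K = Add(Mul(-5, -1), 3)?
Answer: Mul(4, Pow(62598, Rational(1, 2))) ≈ 1000.8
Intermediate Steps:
K = 8 (K = Add(5, 3) = 8)
Function('r')(R) = Mul(3, R) (Function('r')(R) = Add(Mul(2, R), R) = Mul(3, R))
Function('q')(C) = Mul(9, C) (Function('q')(C) = Add(C, Mul(8, C)) = Mul(9, C))
Pow(Add(Function('q')(Function('r')(44)), 1000380), Rational(1, 2)) = Pow(Add(Mul(9, Mul(3, 44)), 1000380), Rational(1, 2)) = Pow(Add(Mul(9, 132), 1000380), Rational(1, 2)) = Pow(Add(1188, 1000380), Rational(1, 2)) = Pow(1001568, Rational(1, 2)) = Mul(4, Pow(62598, Rational(1, 2)))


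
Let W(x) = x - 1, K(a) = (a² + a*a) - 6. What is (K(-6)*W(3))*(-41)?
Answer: -5412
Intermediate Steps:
K(a) = -6 + 2*a² (K(a) = (a² + a²) - 6 = 2*a² - 6 = -6 + 2*a²)
W(x) = -1 + x
(K(-6)*W(3))*(-41) = ((-6 + 2*(-6)²)*(-1 + 3))*(-41) = ((-6 + 2*36)*2)*(-41) = ((-6 + 72)*2)*(-41) = (66*2)*(-41) = 132*(-41) = -5412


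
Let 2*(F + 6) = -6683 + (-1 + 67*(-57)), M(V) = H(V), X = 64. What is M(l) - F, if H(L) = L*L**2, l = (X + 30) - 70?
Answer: 38163/2 ≈ 19082.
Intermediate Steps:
l = 24 (l = (64 + 30) - 70 = 94 - 70 = 24)
H(L) = L**3
M(V) = V**3
F = -10515/2 (F = -6 + (-6683 + (-1 + 67*(-57)))/2 = -6 + (-6683 + (-1 - 3819))/2 = -6 + (-6683 - 3820)/2 = -6 + (1/2)*(-10503) = -6 - 10503/2 = -10515/2 ≈ -5257.5)
M(l) - F = 24**3 - 1*(-10515/2) = 13824 + 10515/2 = 38163/2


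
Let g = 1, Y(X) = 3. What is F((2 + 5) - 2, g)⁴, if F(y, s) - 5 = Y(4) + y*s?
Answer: 28561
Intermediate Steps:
F(y, s) = 8 + s*y (F(y, s) = 5 + (3 + y*s) = 5 + (3 + s*y) = 8 + s*y)
F((2 + 5) - 2, g)⁴ = (8 + 1*((2 + 5) - 2))⁴ = (8 + 1*(7 - 2))⁴ = (8 + 1*5)⁴ = (8 + 5)⁴ = 13⁴ = 28561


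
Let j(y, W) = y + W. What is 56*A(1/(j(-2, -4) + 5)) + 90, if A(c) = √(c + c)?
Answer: 90 + 56*I*√2 ≈ 90.0 + 79.196*I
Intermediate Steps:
j(y, W) = W + y
A(c) = √2*√c (A(c) = √(2*c) = √2*√c)
56*A(1/(j(-2, -4) + 5)) + 90 = 56*(√2*√(1/((-4 - 2) + 5))) + 90 = 56*(√2*√(1/(-6 + 5))) + 90 = 56*(√2*√(1/(-1))) + 90 = 56*(√2*√(-1)) + 90 = 56*(√2*I) + 90 = 56*(I*√2) + 90 = 56*I*√2 + 90 = 90 + 56*I*√2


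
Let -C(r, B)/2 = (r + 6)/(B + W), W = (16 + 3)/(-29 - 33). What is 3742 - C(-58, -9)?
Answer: 2165582/577 ≈ 3753.2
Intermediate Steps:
W = -19/62 (W = 19/(-62) = 19*(-1/62) = -19/62 ≈ -0.30645)
C(r, B) = -2*(6 + r)/(-19/62 + B) (C(r, B) = -2*(r + 6)/(B - 19/62) = -2*(6 + r)/(-19/62 + B))
3742 - C(-58, -9) = 3742 - 124*(-6 - 1*(-58))/(-19 + 62*(-9)) = 3742 - 124*(-6 + 58)/(-19 - 558) = 3742 - 124*52/(-577) = 3742 - 124*(-1)*52/577 = 3742 - 1*(-6448/577) = 3742 + 6448/577 = 2165582/577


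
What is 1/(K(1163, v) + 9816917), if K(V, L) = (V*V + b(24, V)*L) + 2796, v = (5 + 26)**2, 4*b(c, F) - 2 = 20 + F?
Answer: 4/45827913 ≈ 8.7283e-8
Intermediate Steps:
b(c, F) = 11/2 + F/4 (b(c, F) = 1/2 + (20 + F)/4 = 1/2 + (5 + F/4) = 11/2 + F/4)
v = 961 (v = 31**2 = 961)
K(V, L) = 2796 + V**2 + L*(11/2 + V/4) (K(V, L) = (V*V + (11/2 + V/4)*L) + 2796 = (V**2 + L*(11/2 + V/4)) + 2796 = 2796 + V**2 + L*(11/2 + V/4))
1/(K(1163, v) + 9816917) = 1/((2796 + 1163**2 + (1/4)*961*(22 + 1163)) + 9816917) = 1/((2796 + 1352569 + (1/4)*961*1185) + 9816917) = 1/((2796 + 1352569 + 1138785/4) + 9816917) = 1/(6560245/4 + 9816917) = 1/(45827913/4) = 4/45827913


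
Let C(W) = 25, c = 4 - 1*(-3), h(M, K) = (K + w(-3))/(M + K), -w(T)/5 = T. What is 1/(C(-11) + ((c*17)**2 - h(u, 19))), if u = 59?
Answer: 39/553237 ≈ 7.0494e-5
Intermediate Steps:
w(T) = -5*T
h(M, K) = (15 + K)/(K + M) (h(M, K) = (K - 5*(-3))/(M + K) = (K + 15)/(K + M) = (15 + K)/(K + M))
c = 7 (c = 4 + 3 = 7)
1/(C(-11) + ((c*17)**2 - h(u, 19))) = 1/(25 + ((7*17)**2 - (15 + 19)/(19 + 59))) = 1/(25 + (119**2 - 34/78)) = 1/(25 + (14161 - 34/78)) = 1/(25 + (14161 - 1*17/39)) = 1/(25 + (14161 - 17/39)) = 1/(25 + 552262/39) = 1/(553237/39) = 39/553237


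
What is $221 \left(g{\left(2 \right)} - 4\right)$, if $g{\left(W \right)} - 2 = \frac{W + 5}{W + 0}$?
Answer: $\frac{663}{2} \approx 331.5$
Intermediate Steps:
$g{\left(W \right)} = 2 + \frac{5 + W}{W}$ ($g{\left(W \right)} = 2 + \frac{W + 5}{W + 0} = 2 + \frac{5 + W}{W}$)
$221 \left(g{\left(2 \right)} - 4\right) = 221 \left(\left(3 + \frac{5}{2}\right) - 4\right) = 221 \left(\frac{11}{2} - 4\right) = 221 \cdot \frac{3}{2} = \frac{663}{2}$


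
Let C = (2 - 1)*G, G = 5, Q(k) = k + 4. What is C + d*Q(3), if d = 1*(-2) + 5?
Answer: 26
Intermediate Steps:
Q(k) = 4 + k
d = 3 (d = -2 + 5 = 3)
C = 5 (C = (2 - 1)*5 = 1*5 = 5)
C + d*Q(3) = 5 + 3*(4 + 3) = 5 + 3*7 = 5 + 21 = 26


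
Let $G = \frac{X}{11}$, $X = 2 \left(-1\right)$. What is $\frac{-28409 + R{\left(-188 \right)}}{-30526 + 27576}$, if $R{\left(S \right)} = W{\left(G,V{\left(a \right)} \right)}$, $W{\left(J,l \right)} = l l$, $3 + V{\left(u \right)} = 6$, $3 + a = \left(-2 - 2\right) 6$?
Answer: $\frac{568}{59} \approx 9.6271$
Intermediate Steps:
$a = -27$ ($a = -3 + \left(-2 - 2\right) 6 = -3 - 24 = -27$)
$X = -2$
$V{\left(u \right)} = 3$ ($V{\left(u \right)} = -3 + 6 = 3$)
$G = - \frac{2}{11} \approx -0.18182$
$W{\left(J,l \right)} = l^{2}$
$R{\left(S \right)} = 9$ ($R{\left(S \right)} = 3^{2} = 9$)
$\frac{-28409 + R{\left(-188 \right)}}{-30526 + 27576} = \frac{-28409 + 9}{-30526 + 27576} = - \frac{28400}{-2950} = \left(-28400\right) \left(- \frac{1}{2950}\right) = \frac{568}{59}$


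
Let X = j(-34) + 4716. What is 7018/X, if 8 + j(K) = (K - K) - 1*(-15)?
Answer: 7018/4723 ≈ 1.4859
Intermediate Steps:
j(K) = 7 (j(K) = -8 + ((K - K) - 1*(-15)) = -8 + (0 + 15) = -8 + 15 = 7)
X = 4723 (X = 7 + 4716 = 4723)
7018/X = 7018/4723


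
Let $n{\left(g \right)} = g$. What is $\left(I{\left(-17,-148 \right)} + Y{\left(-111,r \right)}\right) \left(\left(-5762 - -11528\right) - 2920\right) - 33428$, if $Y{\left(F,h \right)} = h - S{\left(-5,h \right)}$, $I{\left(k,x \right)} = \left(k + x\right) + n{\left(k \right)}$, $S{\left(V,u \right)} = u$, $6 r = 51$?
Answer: $-551400$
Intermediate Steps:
$r = \frac{17}{2}$ ($r = \frac{1}{6} \cdot 51 = \frac{17}{2} \approx 8.5$)
$I{\left(k,x \right)} = x + 2 k$ ($I{\left(k,x \right)} = \left(k + x\right) + k = x + 2 k$)
$Y{\left(F,h \right)} = 0$ ($Y{\left(F,h \right)} = h - h = 0$)
$\left(I{\left(-17,-148 \right)} + Y{\left(-111,r \right)}\right) \left(\left(-5762 - -11528\right) - 2920\right) - 33428 = \left(\left(-148 + 2 \left(-17\right)\right) + 0\right) \left(\left(-5762 - -11528\right) - 2920\right) - 33428 = \left(\left(-148 - 34\right) + 0\right) \left(\left(-5762 + 11528\right) - 2920\right) - 33428 = \left(-182 + 0\right) \left(5766 - 2920\right) - 33428 = \left(-182\right) 2846 - 33428 = -517972 - 33428 = -551400$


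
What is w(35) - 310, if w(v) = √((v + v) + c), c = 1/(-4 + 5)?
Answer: -310 + √71 ≈ -301.57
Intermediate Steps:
c = 1 (c = 1/1 = 1)
w(v) = √(1 + 2*v) (w(v) = √((v + v) + 1) = √(2*v + 1) = √(1 + 2*v))
w(35) - 310 = √(1 + 2*35) - 310 = √(1 + 70) - 310 = √71 - 310 = -310 + √71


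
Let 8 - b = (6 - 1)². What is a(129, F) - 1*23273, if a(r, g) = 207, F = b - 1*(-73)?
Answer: -23066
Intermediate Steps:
b = -17 (b = 8 - (6 - 1)² = 8 - 1*5² = 8 - 1*25 = 8 - 25 = -17)
F = 56 (F = -17 - 1*(-73) = -17 + 73 = 56)
a(129, F) - 1*23273 = 207 - 1*23273 = 207 - 23273 = -23066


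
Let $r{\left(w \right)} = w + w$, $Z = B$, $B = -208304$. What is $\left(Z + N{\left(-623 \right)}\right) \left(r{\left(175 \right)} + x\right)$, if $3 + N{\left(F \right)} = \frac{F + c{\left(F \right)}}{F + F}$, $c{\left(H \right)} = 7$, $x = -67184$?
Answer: $\frac{1239054172686}{89} \approx 1.3922 \cdot 10^{10}$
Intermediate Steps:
$Z = -208304$
$N{\left(F \right)} = -3 + \frac{7 + F}{2 F}$ ($N{\left(F \right)} = -3 + \frac{F + 7}{F + F} = -3 + \frac{7 + F}{2 F}$)
$r{\left(w \right)} = 2 w$
$\left(Z + N{\left(-623 \right)}\right) \left(r{\left(175 \right)} + x\right) = \left(-208304 + \frac{7 - -3115}{2 \left(-623\right)}\right) \left(2 \cdot 175 - 67184\right) = \left(-208304 + \frac{1}{2} \left(- \frac{1}{623}\right) \left(7 + 3115\right)\right) \left(350 - 67184\right) = \left(-208304 + \frac{1}{2} \left(- \frac{1}{623}\right) 3122\right) \left(-66834\right) = \left(-208304 - \frac{223}{89}\right) \left(-66834\right) = \left(- \frac{18539279}{89}\right) \left(-66834\right) = \frac{1239054172686}{89}$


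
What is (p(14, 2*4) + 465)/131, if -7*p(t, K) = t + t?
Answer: 461/131 ≈ 3.5191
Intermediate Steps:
p(t, K) = -2*t/7 (p(t, K) = -(t + t)/7 = -2*t/7)
(p(14, 2*4) + 465)/131 = (-2/7*14 + 465)/131 = (-4 + 465)*(1/131) = 461*(1/131) = 461/131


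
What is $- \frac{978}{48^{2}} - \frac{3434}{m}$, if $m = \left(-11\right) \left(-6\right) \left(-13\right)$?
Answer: $\frac{65489}{18304} \approx 3.5779$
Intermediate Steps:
$m = -858$ ($m = 66 \left(-13\right) = -858$)
$- \frac{978}{48^{2}} - \frac{3434}{m} = - \frac{978}{48^{2}} - \frac{3434}{-858} = - \frac{978}{2304} - - \frac{1717}{429} = \left(-978\right) \frac{1}{2304} + \frac{1717}{429} = - \frac{163}{384} + \frac{1717}{429} = \frac{65489}{18304}$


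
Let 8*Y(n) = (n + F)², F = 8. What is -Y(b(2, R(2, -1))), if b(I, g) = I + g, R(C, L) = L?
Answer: -81/8 ≈ -10.125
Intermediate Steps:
Y(n) = (8 + n)²/8 (Y(n) = (n + 8)²/8 = (8 + n)²/8)
-Y(b(2, R(2, -1))) = -(8 + (2 - 1))²/8 = -(8 + 1)²/8 = -9²/8 = -81/8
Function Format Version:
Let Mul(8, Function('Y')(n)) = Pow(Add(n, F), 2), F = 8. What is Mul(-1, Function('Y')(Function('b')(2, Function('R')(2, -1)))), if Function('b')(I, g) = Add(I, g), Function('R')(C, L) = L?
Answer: Rational(-81, 8) ≈ -10.125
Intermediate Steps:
Function('Y')(n) = Mul(Rational(1, 8), Pow(Add(8, n), 2)) (Function('Y')(n) = Mul(Rational(1, 8), Pow(Add(n, 8), 2)) = Mul(Rational(1, 8), Pow(Add(8, n), 2)))
Mul(-1, Function('Y')(Function('b')(2, Function('R')(2, -1)))) = Mul(-1, Mul(Rational(1, 8), Pow(Add(8, Add(2, -1)), 2))) = Mul(-1, Mul(Rational(1, 8), Pow(Add(8, 1), 2))) = Mul(-1, Mul(Rational(1, 8), Pow(9, 2))) = Mul(-1, Mul(Rational(1, 8), 81)) = Mul(-1, Rational(81, 8)) = Rational(-81, 8)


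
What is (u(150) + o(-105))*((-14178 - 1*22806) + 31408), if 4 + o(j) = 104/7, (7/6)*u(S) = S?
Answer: -5442176/7 ≈ -7.7745e+5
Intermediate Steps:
u(S) = 6*S/7
o(j) = 76/7 (o(j) = -4 + 104/7 = 76/7)
(u(150) + o(-105))*((-14178 - 1*22806) + 31408) = ((6/7)*150 + 76/7)*((-14178 - 1*22806) + 31408) = (900/7 + 76/7)*((-14178 - 22806) + 31408) = 976*(-36984 + 31408)/7 = (976/7)*(-5576) = -5442176/7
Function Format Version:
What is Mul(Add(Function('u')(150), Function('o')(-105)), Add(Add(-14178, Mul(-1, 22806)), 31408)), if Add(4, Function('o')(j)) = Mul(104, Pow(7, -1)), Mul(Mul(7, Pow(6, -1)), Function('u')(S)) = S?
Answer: Rational(-5442176, 7) ≈ -7.7745e+5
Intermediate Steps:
Function('u')(S) = Mul(Rational(6, 7), S)
Function('o')(j) = Rational(76, 7) (Function('o')(j) = Add(-4, Mul(104, Pow(7, -1))) = Add(-4, Mul(104, Rational(1, 7))) = Add(-4, Rational(104, 7)) = Rational(76, 7))
Mul(Add(Function('u')(150), Function('o')(-105)), Add(Add(-14178, Mul(-1, 22806)), 31408)) = Mul(Add(Mul(Rational(6, 7), 150), Rational(76, 7)), Add(Add(-14178, Mul(-1, 22806)), 31408)) = Mul(Add(Rational(900, 7), Rational(76, 7)), Add(Add(-14178, -22806), 31408)) = Mul(Rational(976, 7), Add(-36984, 31408)) = Mul(Rational(976, 7), -5576) = Rational(-5442176, 7)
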